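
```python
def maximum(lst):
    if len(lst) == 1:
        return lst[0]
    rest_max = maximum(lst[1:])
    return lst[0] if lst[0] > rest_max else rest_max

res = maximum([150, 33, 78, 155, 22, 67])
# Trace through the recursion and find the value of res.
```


maximum([150, 33, 78, 155, 22, 67])
= compare 150 with maximum([33, 78, 155, 22, 67])
= compare 33 with maximum([78, 155, 22, 67])
= compare 78 with maximum([155, 22, 67])
= compare 155 with maximum([22, 67])
= compare 22 with maximum([67])
Base: maximum([67]) = 67
compare 22 with 67: max = 67
compare 155 with 67: max = 155
compare 78 with 155: max = 155
compare 33 with 155: max = 155
compare 150 with 155: max = 155
= 155


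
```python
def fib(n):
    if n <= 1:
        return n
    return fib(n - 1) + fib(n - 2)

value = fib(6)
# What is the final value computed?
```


fib(6)
= fib(5) + fib(4)
= (fib(4) + fib(3)) + fib(4)
Computing bottom-up: fib(0)=0, fib(1)=1, fib(2)=1, fib(3)=2, fib(4)=3, fib(5)=5, fib(6)=8
= 8


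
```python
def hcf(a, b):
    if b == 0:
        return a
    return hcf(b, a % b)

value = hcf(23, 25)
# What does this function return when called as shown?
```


hcf(23, 25)
= hcf(25, 23 % 25) = hcf(25, 23)
= hcf(23, 25 % 23) = hcf(23, 2)
= hcf(2, 23 % 2) = hcf(2, 1)
= hcf(1, 2 % 1) = hcf(1, 0)
b == 0, return a = 1


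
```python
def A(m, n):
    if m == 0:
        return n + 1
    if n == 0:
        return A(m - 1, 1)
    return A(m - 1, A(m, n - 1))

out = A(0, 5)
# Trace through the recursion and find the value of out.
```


A(0, 5)
m == 0: return 5 + 1 = 6
= 6


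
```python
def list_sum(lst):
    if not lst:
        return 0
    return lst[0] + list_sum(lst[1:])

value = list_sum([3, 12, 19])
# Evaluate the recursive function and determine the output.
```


list_sum([3, 12, 19])
= 3 + list_sum([12, 19])
= 3 + 12 + list_sum([19])
= 3 + 12 + 19 + list_sum([])
= 3 + 12 + 19 + 0
= 34


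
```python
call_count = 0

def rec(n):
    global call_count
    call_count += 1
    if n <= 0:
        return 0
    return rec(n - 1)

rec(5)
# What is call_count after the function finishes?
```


rec(5) calls rec(4) calls ... calls rec(0)
Total calls: 5 + 1 (for base case) = 6


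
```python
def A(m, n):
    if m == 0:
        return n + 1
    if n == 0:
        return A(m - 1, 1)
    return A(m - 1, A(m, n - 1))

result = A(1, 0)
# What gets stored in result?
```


A(1, 0)
n == 0: return A(0, 1)
= A(0, 1) = 2
= 2


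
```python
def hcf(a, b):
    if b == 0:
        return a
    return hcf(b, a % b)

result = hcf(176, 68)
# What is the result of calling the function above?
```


hcf(176, 68)
= hcf(68, 176 % 68) = hcf(68, 40)
= hcf(40, 68 % 40) = hcf(40, 28)
= hcf(28, 40 % 28) = hcf(28, 12)
= hcf(12, 28 % 12) = hcf(12, 4)
= hcf(4, 12 % 4) = hcf(4, 0)
b == 0, return a = 4


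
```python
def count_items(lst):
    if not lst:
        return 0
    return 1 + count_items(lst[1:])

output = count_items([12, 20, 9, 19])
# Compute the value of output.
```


count_items([12, 20, 9, 19])
= 1 + count_items([20, 9, 19])
= 1 + 1 + count_items([9, 19])
= 1 + 1 + 1 + count_items([19])
= 1 + 1 + 1 + 1 + count_items([])
= 1 + 1 + 1 + 1 + 0
= 4


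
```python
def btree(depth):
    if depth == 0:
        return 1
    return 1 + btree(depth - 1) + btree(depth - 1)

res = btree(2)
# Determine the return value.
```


btree(2)
= 1 + btree(1) + btree(1)
= 1 + 2 * btree(1)
btree(k) = 2^(k+1) - 1
btree(0) = 1
btree(1) = 3
btree(2) = 7
btree(2) = 2^3 - 1 = 7


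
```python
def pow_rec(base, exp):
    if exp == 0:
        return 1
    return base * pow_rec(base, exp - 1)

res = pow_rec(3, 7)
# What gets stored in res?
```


pow_rec(3, 7)
= 3 * pow_rec(3, 6)
= 3 * 3 * pow_rec(3, 5)
= 3 * 3 * 3 * pow_rec(3, 4)
= 3 * 3 * 3 * 3 * pow_rec(3, 3)
= 3 * 3 * 3 * 3 * 3 * pow_rec(3, 2)
= 3 * 3 * 3 * 3 * 3 * 3 * pow_rec(3, 1)
= 3 * 3 * 3 * 3 * 3 * 3 * 3 * pow_rec(3, 0)
= 3 * 3 * 3 * 3 * 3 * 3 * 3 * 1
= 2187


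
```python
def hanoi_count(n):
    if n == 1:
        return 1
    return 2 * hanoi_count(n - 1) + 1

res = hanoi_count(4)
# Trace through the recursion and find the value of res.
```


hanoi_count(4)
= 2 * hanoi_count(3) + 1
= 2 * (2 * hanoi_count(2) + 1) + 1
= 2 * (2 * (2 * hanoi_count(1) + 1) + 1) + 1
Now compute bottom-up:
hanoi_count(1) = 1
hanoi_count(2) = 2 * 1 + 1 = 3
hanoi_count(3) = 2 * 3 + 1 = 7
hanoi_count(4) = 2 * 7 + 1 = 15
= 15


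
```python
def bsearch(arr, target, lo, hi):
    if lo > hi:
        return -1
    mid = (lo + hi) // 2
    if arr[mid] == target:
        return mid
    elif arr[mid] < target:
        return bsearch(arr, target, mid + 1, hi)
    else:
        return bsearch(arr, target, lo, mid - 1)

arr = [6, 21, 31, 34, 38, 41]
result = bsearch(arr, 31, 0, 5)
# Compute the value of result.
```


bsearch(arr, 31, 0, 5)
lo=0, hi=5, mid=2, arr[mid]=31
arr[2] == 31, found at index 2
= 2


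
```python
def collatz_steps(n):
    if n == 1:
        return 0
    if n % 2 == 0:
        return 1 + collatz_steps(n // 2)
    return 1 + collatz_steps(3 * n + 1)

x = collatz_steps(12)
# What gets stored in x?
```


collatz_steps(12)
12 is even -> collatz_steps(6)
6 is even -> collatz_steps(3)
3 is odd -> 3*3+1 = 10 -> collatz_steps(10)
10 is even -> collatz_steps(5)
5 is odd -> 3*5+1 = 16 -> collatz_steps(16)
16 is even -> collatz_steps(8)
8 is even -> collatz_steps(4)
4 is even -> collatz_steps(2)
2 is even -> collatz_steps(1)
Reached 1 after 9 steps
= 9


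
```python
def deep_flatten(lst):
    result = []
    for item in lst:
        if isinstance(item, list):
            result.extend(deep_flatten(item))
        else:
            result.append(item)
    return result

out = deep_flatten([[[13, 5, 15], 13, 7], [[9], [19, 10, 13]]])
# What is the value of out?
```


deep_flatten([[[13, 5, 15], 13, 7], [[9], [19, 10, 13]]])
Processing each element:
  [[13, 5, 15], 13, 7] is a list -> deep_flatten recursively -> [13, 5, 15, 13, 7]
  [[9], [19, 10, 13]] is a list -> deep_flatten recursively -> [9, 19, 10, 13]
= [13, 5, 15, 13, 7, 9, 19, 10, 13]


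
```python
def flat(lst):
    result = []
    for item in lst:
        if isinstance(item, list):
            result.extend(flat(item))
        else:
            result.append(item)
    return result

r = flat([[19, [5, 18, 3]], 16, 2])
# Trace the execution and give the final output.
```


flat([[19, [5, 18, 3]], 16, 2])
Processing each element:
  [19, [5, 18, 3]] is a list -> flat recursively -> [19, 5, 18, 3]
  16 is not a list -> append 16
  2 is not a list -> append 2
= [19, 5, 18, 3, 16, 2]


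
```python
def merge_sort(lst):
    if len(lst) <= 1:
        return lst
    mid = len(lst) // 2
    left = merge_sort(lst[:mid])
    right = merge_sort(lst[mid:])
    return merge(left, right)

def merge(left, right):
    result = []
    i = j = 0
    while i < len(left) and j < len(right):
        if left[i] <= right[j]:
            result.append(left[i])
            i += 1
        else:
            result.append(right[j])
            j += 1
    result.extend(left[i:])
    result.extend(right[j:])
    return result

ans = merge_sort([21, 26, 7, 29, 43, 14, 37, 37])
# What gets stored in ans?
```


merge_sort([21, 26, 7, 29, 43, 14, 37, 37])
Split into [21, 26, 7, 29] and [43, 14, 37, 37]
Left sorted: [7, 21, 26, 29]
Right sorted: [14, 37, 37, 43]
Merge [7, 21, 26, 29] and [14, 37, 37, 43]
= [7, 14, 21, 26, 29, 37, 37, 43]


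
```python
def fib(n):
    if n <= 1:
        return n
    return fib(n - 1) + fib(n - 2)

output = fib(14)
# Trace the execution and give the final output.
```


fib(14)
= fib(13) + fib(12)
= (fib(12) + fib(11)) + fib(12)
Computing bottom-up: fib(0)=0, fib(1)=1, fib(2)=1, fib(3)=2, fib(4)=3, fib(5)=5, fib(6)=8, fib(7)=13, fib(8)=21, fib(9)=34, fib(10)=55, fib(11)=89, fib(12)=144, fib(13)=233, fib(14)=377
= 377


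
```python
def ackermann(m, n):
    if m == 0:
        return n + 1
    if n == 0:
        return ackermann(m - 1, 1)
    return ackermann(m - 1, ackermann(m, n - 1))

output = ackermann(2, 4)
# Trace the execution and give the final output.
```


ackermann(2, 4)
= ackermann(1, ackermann(2, 3))
First compute ackermann(2, 3) = 9
= ackermann(1, 9)
= 11


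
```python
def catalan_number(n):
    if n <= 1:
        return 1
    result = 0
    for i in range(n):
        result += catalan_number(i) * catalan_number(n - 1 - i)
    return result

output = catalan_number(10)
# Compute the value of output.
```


catalan_number(10)
= sum of catalan_number(i) * catalan_number(10-1-i) for i in 0..9
First compute sub-values bottom-up:
  catalan_number(0) = 1, catalan_number(1) = 1
  catalan_number(2) = 1*1 + 1*1 = 2
  catalan_number(3) = 1*2 + 1*1 + 2*1 = 5
  catalan_number(4) = 1*5 + 1*2 + 2*1 + 5*1 = 14
  catalan_number(5) = 1*14 + 1*5 + 2*2 + 5*1 + 14*1 = 42
  catalan_number(6) = 1*42 + 1*14 + 2*5 + 5*2 + 14*1 + 42*1 = 132
  catalan_number(7) = 1*132 + 1*42 + 2*14 + 5*5 + 14*2 + 42*1 + 132*1 = 429
  catalan_number(8) = 1*429 + 1*132 + 2*42 + 5*14 + 14*5 + 42*2 + 132*1 + 429*1 = 1430
  catalan_number(9) = 1*1430 + 1*429 + 2*132 + 5*42 + 14*14 + 42*5 + 132*2 + 429*1 + 1430*1 = 4862
Now catalan_number(10):
  catalan_number(0)*catalan_number(9) = 1*4862 = 4862
  catalan_number(1)*catalan_number(8) = 1*1430 = 1430
  catalan_number(2)*catalan_number(7) = 2*429 = 858
  catalan_number(3)*catalan_number(6) = 5*132 = 660
  catalan_number(4)*catalan_number(5) = 14*42 = 588
  catalan_number(5)*catalan_number(4) = 42*14 = 588
  catalan_number(6)*catalan_number(3) = 132*5 = 660
  catalan_number(7)*catalan_number(2) = 429*2 = 858
  catalan_number(8)*catalan_number(1) = 1430*1 = 1430
  catalan_number(9)*catalan_number(0) = 4862*1 = 4862
= 4862 + 1430 + 858 + 660 + 588 + 588 + 660 + 858 + 1430 + 4862
= 16796


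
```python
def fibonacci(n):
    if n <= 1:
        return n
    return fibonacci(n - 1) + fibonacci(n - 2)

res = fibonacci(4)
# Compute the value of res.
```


fibonacci(4)
= fibonacci(3) + fibonacci(2)
= (fibonacci(2) + fibonacci(1)) + fibonacci(2)
Computing bottom-up: fibonacci(0)=0, fibonacci(1)=1, fibonacci(2)=1, fibonacci(3)=2, fibonacci(4)=3
= 3


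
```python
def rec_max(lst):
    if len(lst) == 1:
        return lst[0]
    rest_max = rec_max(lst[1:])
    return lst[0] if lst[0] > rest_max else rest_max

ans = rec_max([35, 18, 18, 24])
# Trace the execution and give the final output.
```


rec_max([35, 18, 18, 24])
= compare 35 with rec_max([18, 18, 24])
= compare 18 with rec_max([18, 24])
= compare 18 with rec_max([24])
Base: rec_max([24]) = 24
compare 18 with 24: max = 24
compare 18 with 24: max = 24
compare 35 with 24: max = 35
= 35


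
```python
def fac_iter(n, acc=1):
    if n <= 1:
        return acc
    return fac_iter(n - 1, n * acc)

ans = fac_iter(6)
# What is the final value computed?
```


fac_iter(6, 1)
= fac_iter(5, 6 * 1) = fac_iter(5, 6)
= fac_iter(4, 5 * 6) = fac_iter(4, 30)
= fac_iter(3, 4 * 30) = fac_iter(3, 120)
= fac_iter(2, 3 * 120) = fac_iter(2, 360)
= fac_iter(1, 2 * 360) = fac_iter(1, 720)
n <= 1, return acc = 720


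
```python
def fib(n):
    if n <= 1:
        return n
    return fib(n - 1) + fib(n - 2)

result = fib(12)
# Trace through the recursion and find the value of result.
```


fib(12)
= fib(11) + fib(10)
= (fib(10) + fib(9)) + fib(10)
Computing bottom-up: fib(0)=0, fib(1)=1, fib(2)=1, fib(3)=2, fib(4)=3, fib(5)=5, fib(6)=8, fib(7)=13, fib(8)=21, fib(9)=34, fib(10)=55, fib(11)=89, fib(12)=144
= 144


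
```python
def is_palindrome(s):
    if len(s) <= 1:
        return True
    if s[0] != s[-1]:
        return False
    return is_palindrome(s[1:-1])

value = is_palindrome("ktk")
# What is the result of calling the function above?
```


is_palindrome("ktk")
"ktk": s[0]='k' == s[-1]='k' -> is_palindrome("t")
"t": len <= 1 -> True
= True


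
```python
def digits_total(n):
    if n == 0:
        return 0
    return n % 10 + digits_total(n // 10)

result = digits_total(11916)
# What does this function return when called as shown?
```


digits_total(11916)
= 6 + digits_total(1191)
= 6 + 1 + digits_total(119)
= 6 + 1 + 9 + digits_total(11)
= 6 + 1 + 9 + 1 + digits_total(1)
= 6 + 1 + 9 + 1 + 1 + digits_total(0)
= 6 + 1 + 9 + 1 + 1 + 0
= 18


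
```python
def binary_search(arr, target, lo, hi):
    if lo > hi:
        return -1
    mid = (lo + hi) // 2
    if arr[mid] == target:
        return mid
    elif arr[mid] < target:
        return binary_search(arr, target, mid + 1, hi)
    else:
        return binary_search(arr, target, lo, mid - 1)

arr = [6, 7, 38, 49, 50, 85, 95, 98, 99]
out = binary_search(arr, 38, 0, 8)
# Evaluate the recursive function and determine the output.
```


binary_search(arr, 38, 0, 8)
lo=0, hi=8, mid=4, arr[mid]=50
50 > 38, search left half
lo=0, hi=3, mid=1, arr[mid]=7
7 < 38, search right half
lo=2, hi=3, mid=2, arr[mid]=38
arr[2] == 38, found at index 2
= 2


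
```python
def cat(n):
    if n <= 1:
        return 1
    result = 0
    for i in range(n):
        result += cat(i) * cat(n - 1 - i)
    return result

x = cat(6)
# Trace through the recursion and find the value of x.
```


cat(6)
= sum of cat(i) * cat(6-1-i) for i in 0..5
First compute sub-values bottom-up:
  cat(0) = 1, cat(1) = 1
  cat(2) = 1*1 + 1*1 = 2
  cat(3) = 1*2 + 1*1 + 2*1 = 5
  cat(4) = 1*5 + 1*2 + 2*1 + 5*1 = 14
  cat(5) = 1*14 + 1*5 + 2*2 + 5*1 + 14*1 = 42
Now cat(6):
  cat(0)*cat(5) = 1*42 = 42
  cat(1)*cat(4) = 1*14 = 14
  cat(2)*cat(3) = 2*5 = 10
  cat(3)*cat(2) = 5*2 = 10
  cat(4)*cat(1) = 14*1 = 14
  cat(5)*cat(0) = 42*1 = 42
= 42 + 14 + 10 + 10 + 14 + 42
= 132


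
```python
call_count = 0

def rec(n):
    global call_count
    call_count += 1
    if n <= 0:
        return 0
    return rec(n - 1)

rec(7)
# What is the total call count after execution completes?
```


rec(7) calls rec(6) calls ... calls rec(0)
Total calls: 7 + 1 (for base case) = 8


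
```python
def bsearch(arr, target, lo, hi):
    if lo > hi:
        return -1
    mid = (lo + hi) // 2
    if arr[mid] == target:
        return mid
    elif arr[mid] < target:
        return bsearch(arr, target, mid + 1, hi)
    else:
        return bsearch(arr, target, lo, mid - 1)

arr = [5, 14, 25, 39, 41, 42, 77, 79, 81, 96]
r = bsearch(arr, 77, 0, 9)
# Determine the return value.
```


bsearch(arr, 77, 0, 9)
lo=0, hi=9, mid=4, arr[mid]=41
41 < 77, search right half
lo=5, hi=9, mid=7, arr[mid]=79
79 > 77, search left half
lo=5, hi=6, mid=5, arr[mid]=42
42 < 77, search right half
lo=6, hi=6, mid=6, arr[mid]=77
arr[6] == 77, found at index 6
= 6


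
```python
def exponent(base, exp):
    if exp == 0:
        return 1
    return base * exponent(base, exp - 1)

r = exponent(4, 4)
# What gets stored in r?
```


exponent(4, 4)
= 4 * exponent(4, 3)
= 4 * 4 * exponent(4, 2)
= 4 * 4 * 4 * exponent(4, 1)
= 4 * 4 * 4 * 4 * exponent(4, 0)
= 4 * 4 * 4 * 4 * 1
= 256


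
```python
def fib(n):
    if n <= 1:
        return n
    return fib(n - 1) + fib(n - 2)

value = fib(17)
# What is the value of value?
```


fib(17)
= fib(16) + fib(15)
= (fib(15) + fib(14)) + fib(15)
Computing bottom-up: fib(0)=0, fib(1)=1, fib(2)=1, fib(3)=2, fib(4)=3, fib(5)=5, fib(6)=8, fib(7)=13, fib(8)=21, fib(9)=34, fib(10)=55, fib(11)=89, fib(12)=144, fib(13)=233, fib(14)=377, fib(15)=610, fib(16)=987, fib(17)=1597
= 1597


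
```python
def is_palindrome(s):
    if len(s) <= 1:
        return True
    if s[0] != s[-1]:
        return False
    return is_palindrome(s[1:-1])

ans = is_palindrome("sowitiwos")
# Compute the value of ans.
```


is_palindrome("sowitiwos")
"sowitiwos": s[0]='s' == s[-1]='s' -> is_palindrome("owitiwo")
"owitiwo": s[0]='o' == s[-1]='o' -> is_palindrome("witiw")
"witiw": s[0]='w' == s[-1]='w' -> is_palindrome("iti")
"iti": s[0]='i' == s[-1]='i' -> is_palindrome("t")
"t": len <= 1 -> True
= True


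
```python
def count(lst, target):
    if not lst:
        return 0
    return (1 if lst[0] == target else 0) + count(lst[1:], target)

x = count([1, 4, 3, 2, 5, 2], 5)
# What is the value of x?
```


count([1, 4, 3, 2, 5, 2], 5)
lst[0]=1 != 5: 0 + count([4, 3, 2, 5, 2], 5)
lst[0]=4 != 5: 0 + count([3, 2, 5, 2], 5)
lst[0]=3 != 5: 0 + count([2, 5, 2], 5)
lst[0]=2 != 5: 0 + count([5, 2], 5)
lst[0]=5 == 5: 1 + count([2], 5)
lst[0]=2 != 5: 0 + count([], 5)
= 1


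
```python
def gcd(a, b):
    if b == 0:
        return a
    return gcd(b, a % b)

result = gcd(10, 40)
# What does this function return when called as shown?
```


gcd(10, 40)
= gcd(40, 10 % 40) = gcd(40, 10)
= gcd(10, 40 % 10) = gcd(10, 0)
b == 0, return a = 10


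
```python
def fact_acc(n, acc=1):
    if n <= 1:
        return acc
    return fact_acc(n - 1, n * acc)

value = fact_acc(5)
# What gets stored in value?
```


fact_acc(5, 1)
= fact_acc(4, 5 * 1) = fact_acc(4, 5)
= fact_acc(3, 4 * 5) = fact_acc(3, 20)
= fact_acc(2, 3 * 20) = fact_acc(2, 60)
= fact_acc(1, 2 * 60) = fact_acc(1, 120)
n <= 1, return acc = 120


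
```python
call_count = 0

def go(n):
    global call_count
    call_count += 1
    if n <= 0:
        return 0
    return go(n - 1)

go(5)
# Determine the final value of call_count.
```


go(5) calls go(4) calls ... calls go(0)
Total calls: 5 + 1 (for base case) = 6


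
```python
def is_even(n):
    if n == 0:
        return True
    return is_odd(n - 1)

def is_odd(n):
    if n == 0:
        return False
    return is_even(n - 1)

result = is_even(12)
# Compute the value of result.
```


is_even(12)
= is_odd(11)
= is_even(10)
= is_odd(9)
= is_even(8)
= is_odd(7)
= is_even(6)
= is_odd(5)
= is_even(4)
= is_odd(3)
= is_even(2)
= is_odd(1)
= is_even(0)
n == 0: return True
= True


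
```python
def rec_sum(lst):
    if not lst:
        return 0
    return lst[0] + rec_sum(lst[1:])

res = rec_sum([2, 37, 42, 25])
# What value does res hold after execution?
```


rec_sum([2, 37, 42, 25])
= 2 + rec_sum([37, 42, 25])
= 2 + 37 + rec_sum([42, 25])
= 2 + 37 + 42 + rec_sum([25])
= 2 + 37 + 42 + 25 + rec_sum([])
= 2 + 37 + 42 + 25 + 0
= 106


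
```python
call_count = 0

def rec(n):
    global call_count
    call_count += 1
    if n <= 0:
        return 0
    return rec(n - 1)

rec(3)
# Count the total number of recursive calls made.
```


rec(3) calls rec(2) calls ... calls rec(0)
Total calls: 3 + 1 (for base case) = 4


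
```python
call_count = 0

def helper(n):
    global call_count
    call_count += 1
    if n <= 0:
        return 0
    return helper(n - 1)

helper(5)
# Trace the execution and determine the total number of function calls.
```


helper(5) calls helper(4) calls ... calls helper(0)
Total calls: 5 + 1 (for base case) = 6


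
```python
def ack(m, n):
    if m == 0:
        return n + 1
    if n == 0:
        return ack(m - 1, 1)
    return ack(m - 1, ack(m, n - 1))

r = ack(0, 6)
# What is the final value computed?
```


ack(0, 6)
m == 0: return 6 + 1 = 7
= 7


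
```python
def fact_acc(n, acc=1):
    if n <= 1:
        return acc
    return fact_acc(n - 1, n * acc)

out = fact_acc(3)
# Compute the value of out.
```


fact_acc(3, 1)
= fact_acc(2, 3 * 1) = fact_acc(2, 3)
= fact_acc(1, 2 * 3) = fact_acc(1, 6)
n <= 1, return acc = 6


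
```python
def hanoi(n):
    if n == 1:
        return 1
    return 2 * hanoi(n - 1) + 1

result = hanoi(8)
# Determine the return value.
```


hanoi(8)
= 2 * hanoi(7) + 1
= 2 * (2 * hanoi(6) + 1) + 1
= 2 * (2 * (2 * hanoi(5) + 1) + 1) + 1
= 2 * (2 * (2 * (2 * hanoi(4) + 1) + 1) + 1) + 1
= 2 * (2 * (2 * (2 * (2 * hanoi(3) + 1) + 1) + 1) + 1) + 1
= 2 * (2 * (2 * (2 * (2 * (2 * hanoi(2) + 1) + 1) + 1) + 1) + 1) + 1
= 2 * (2 * (2 * (2 * (2 * (2 * (2 * hanoi(1) + 1) + 1) + 1) + 1) + 1) + 1) + 1
Now compute bottom-up:
hanoi(1) = 1
hanoi(2) = 2 * 1 + 1 = 3
hanoi(3) = 2 * 3 + 1 = 7
hanoi(4) = 2 * 7 + 1 = 15
hanoi(5) = 2 * 15 + 1 = 31
hanoi(6) = 2 * 31 + 1 = 63
hanoi(7) = 2 * 63 + 1 = 127
hanoi(8) = 2 * 127 + 1 = 255
= 255


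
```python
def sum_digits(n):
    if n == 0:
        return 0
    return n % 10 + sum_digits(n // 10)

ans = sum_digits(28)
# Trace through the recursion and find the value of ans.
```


sum_digits(28)
= 8 + sum_digits(2)
= 8 + 2 + sum_digits(0)
= 8 + 2 + 0
= 10


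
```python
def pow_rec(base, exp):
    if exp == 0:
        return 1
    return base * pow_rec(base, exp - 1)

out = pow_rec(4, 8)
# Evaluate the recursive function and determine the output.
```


pow_rec(4, 8)
= 4 * pow_rec(4, 7)
= 4 * 4 * pow_rec(4, 6)
= 4 * 4 * 4 * pow_rec(4, 5)
= 4 * 4 * 4 * 4 * pow_rec(4, 4)
= 4 * 4 * 4 * 4 * 4 * pow_rec(4, 3)
= 4 * 4 * 4 * 4 * 4 * 4 * pow_rec(4, 2)
= 4 * 4 * 4 * 4 * 4 * 4 * 4 * pow_rec(4, 1)
= 4 * 4 * 4 * 4 * 4 * 4 * 4 * 4 * pow_rec(4, 0)
= 4 * 4 * 4 * 4 * 4 * 4 * 4 * 4 * 1
= 65536


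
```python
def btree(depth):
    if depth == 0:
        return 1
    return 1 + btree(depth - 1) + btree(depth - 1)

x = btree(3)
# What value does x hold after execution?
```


btree(3)
= 1 + btree(2) + btree(2)
= 1 + 2 * btree(2)
btree(k) = 2^(k+1) - 1
btree(0) = 1
btree(1) = 3
btree(2) = 7
btree(3) = 15
btree(3) = 2^4 - 1 = 15


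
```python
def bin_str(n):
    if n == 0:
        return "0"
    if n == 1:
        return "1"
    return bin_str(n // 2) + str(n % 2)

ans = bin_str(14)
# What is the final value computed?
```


bin_str(14)
= bin_str(7) + "0"
= bin_str(3) + "1" + "0"
= bin_str(1) + "1" + "1" + "0"
= "1" + "1" + "1" + "0"
= "1110"


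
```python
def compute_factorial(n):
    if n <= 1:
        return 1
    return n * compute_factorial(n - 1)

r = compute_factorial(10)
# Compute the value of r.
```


compute_factorial(10)
= 10 * compute_factorial(9)
= 10 * 9 * compute_factorial(8)
= 10 * 9 * 8 * compute_factorial(7)
= 10 * 9 * 8 * 7 * compute_factorial(6)
= 10 * 9 * 8 * 7 * 6 * compute_factorial(5)
= 10 * 9 * 8 * 7 * 6 * 5 * compute_factorial(4)
= 10 * 9 * 8 * 7 * 6 * 5 * 4 * compute_factorial(3)
= 10 * 9 * 8 * 7 * 6 * 5 * 4 * 3 * compute_factorial(2)
= 10 * 9 * 8 * 7 * 6 * 5 * 4 * 3 * 2 * compute_factorial(1)
= 10 * 9 * 8 * 7 * 6 * 5 * 4 * 3 * 2 * 1
= 3628800


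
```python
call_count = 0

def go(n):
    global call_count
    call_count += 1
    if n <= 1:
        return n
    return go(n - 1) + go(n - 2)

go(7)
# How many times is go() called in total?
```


go(7) calls go(6) and go(5); each non-base call branches into two more.
Let C(k) = total number of calls made by go(k), including the call to go(k) itself.
Base cases: C(0) = 1, C(1) = 1
Recurrence: C(k) = 1 + C(k-1) + C(k-2)
  C(2) = 1 + C(1) + C(0) = 1 + 1 + 1 = 3
  C(3) = 1 + C(2) + C(1) = 1 + 3 + 1 = 5
  C(4) = 1 + C(3) + C(2) = 1 + 5 + 3 = 9
  C(5) = 1 + C(4) + C(3) = 1 + 9 + 5 = 15
  C(6) = 1 + C(5) + C(4) = 1 + 15 + 9 = 25
  C(7) = 1 + C(6) + C(5) = 1 + 25 + 15 = 41
Total calls = C(7) = 41


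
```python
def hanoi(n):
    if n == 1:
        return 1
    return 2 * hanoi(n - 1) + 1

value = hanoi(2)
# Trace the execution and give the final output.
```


hanoi(2)
= 2 * hanoi(1) + 1
Now compute bottom-up:
hanoi(1) = 1
hanoi(2) = 2 * 1 + 1 = 3
= 3


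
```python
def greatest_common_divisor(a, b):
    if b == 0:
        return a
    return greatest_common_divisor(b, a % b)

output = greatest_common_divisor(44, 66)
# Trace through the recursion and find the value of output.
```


greatest_common_divisor(44, 66)
= greatest_common_divisor(66, 44 % 66) = greatest_common_divisor(66, 44)
= greatest_common_divisor(44, 66 % 44) = greatest_common_divisor(44, 22)
= greatest_common_divisor(22, 44 % 22) = greatest_common_divisor(22, 0)
b == 0, return a = 22


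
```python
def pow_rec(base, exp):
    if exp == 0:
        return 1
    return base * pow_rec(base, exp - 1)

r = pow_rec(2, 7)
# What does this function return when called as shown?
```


pow_rec(2, 7)
= 2 * pow_rec(2, 6)
= 2 * 2 * pow_rec(2, 5)
= 2 * 2 * 2 * pow_rec(2, 4)
= 2 * 2 * 2 * 2 * pow_rec(2, 3)
= 2 * 2 * 2 * 2 * 2 * pow_rec(2, 2)
= 2 * 2 * 2 * 2 * 2 * 2 * pow_rec(2, 1)
= 2 * 2 * 2 * 2 * 2 * 2 * 2 * pow_rec(2, 0)
= 2 * 2 * 2 * 2 * 2 * 2 * 2 * 1
= 128


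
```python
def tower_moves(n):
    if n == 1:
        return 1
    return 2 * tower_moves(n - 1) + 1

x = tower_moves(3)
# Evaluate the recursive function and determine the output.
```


tower_moves(3)
= 2 * tower_moves(2) + 1
= 2 * (2 * tower_moves(1) + 1) + 1
Now compute bottom-up:
tower_moves(1) = 1
tower_moves(2) = 2 * 1 + 1 = 3
tower_moves(3) = 2 * 3 + 1 = 7
= 7


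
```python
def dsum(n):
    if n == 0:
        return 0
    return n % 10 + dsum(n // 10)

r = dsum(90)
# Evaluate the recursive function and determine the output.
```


dsum(90)
= 0 + dsum(9)
= 0 + 9 + dsum(0)
= 0 + 9 + 0
= 9


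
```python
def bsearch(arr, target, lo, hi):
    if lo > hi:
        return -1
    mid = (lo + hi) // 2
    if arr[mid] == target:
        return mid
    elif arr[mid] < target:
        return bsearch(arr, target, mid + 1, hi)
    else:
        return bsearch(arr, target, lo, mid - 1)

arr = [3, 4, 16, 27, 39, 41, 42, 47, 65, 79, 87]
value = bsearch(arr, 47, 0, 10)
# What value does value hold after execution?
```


bsearch(arr, 47, 0, 10)
lo=0, hi=10, mid=5, arr[mid]=41
41 < 47, search right half
lo=6, hi=10, mid=8, arr[mid]=65
65 > 47, search left half
lo=6, hi=7, mid=6, arr[mid]=42
42 < 47, search right half
lo=7, hi=7, mid=7, arr[mid]=47
arr[7] == 47, found at index 7
= 7


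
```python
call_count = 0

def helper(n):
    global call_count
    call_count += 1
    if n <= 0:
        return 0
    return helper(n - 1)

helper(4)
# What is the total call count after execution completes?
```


helper(4) calls helper(3) calls ... calls helper(0)
Total calls: 4 + 1 (for base case) = 5


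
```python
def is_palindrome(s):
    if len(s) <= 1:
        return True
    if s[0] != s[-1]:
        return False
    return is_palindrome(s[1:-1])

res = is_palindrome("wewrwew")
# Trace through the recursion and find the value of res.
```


is_palindrome("wewrwew")
"wewrwew": s[0]='w' == s[-1]='w' -> is_palindrome("ewrwe")
"ewrwe": s[0]='e' == s[-1]='e' -> is_palindrome("wrw")
"wrw": s[0]='w' == s[-1]='w' -> is_palindrome("r")
"r": len <= 1 -> True
= True


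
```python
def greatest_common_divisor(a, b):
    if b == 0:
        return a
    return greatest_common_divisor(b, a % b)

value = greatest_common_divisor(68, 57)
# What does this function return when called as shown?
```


greatest_common_divisor(68, 57)
= greatest_common_divisor(57, 68 % 57) = greatest_common_divisor(57, 11)
= greatest_common_divisor(11, 57 % 11) = greatest_common_divisor(11, 2)
= greatest_common_divisor(2, 11 % 2) = greatest_common_divisor(2, 1)
= greatest_common_divisor(1, 2 % 1) = greatest_common_divisor(1, 0)
b == 0, return a = 1


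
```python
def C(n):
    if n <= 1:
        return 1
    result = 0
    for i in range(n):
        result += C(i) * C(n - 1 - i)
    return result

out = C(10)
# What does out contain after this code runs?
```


C(10)
= sum of C(i) * C(10-1-i) for i in 0..9
First compute sub-values bottom-up:
  C(0) = 1, C(1) = 1
  C(2) = 1*1 + 1*1 = 2
  C(3) = 1*2 + 1*1 + 2*1 = 5
  C(4) = 1*5 + 1*2 + 2*1 + 5*1 = 14
  C(5) = 1*14 + 1*5 + 2*2 + 5*1 + 14*1 = 42
  C(6) = 1*42 + 1*14 + 2*5 + 5*2 + 14*1 + 42*1 = 132
  C(7) = 1*132 + 1*42 + 2*14 + 5*5 + 14*2 + 42*1 + 132*1 = 429
  C(8) = 1*429 + 1*132 + 2*42 + 5*14 + 14*5 + 42*2 + 132*1 + 429*1 = 1430
  C(9) = 1*1430 + 1*429 + 2*132 + 5*42 + 14*14 + 42*5 + 132*2 + 429*1 + 1430*1 = 4862
Now C(10):
  C(0)*C(9) = 1*4862 = 4862
  C(1)*C(8) = 1*1430 = 1430
  C(2)*C(7) = 2*429 = 858
  C(3)*C(6) = 5*132 = 660
  C(4)*C(5) = 14*42 = 588
  C(5)*C(4) = 42*14 = 588
  C(6)*C(3) = 132*5 = 660
  C(7)*C(2) = 429*2 = 858
  C(8)*C(1) = 1430*1 = 1430
  C(9)*C(0) = 4862*1 = 4862
= 4862 + 1430 + 858 + 660 + 588 + 588 + 660 + 858 + 1430 + 4862
= 16796


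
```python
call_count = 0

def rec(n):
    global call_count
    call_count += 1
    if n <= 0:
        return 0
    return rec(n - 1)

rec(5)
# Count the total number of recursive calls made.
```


rec(5) calls rec(4) calls ... calls rec(0)
Total calls: 5 + 1 (for base case) = 6


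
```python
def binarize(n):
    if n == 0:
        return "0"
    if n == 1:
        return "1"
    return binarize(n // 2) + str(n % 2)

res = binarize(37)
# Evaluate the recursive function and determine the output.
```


binarize(37)
= binarize(18) + "1"
= binarize(9) + "0" + "1"
= binarize(4) + "1" + "0" + "1"
= binarize(2) + "0" + "1" + "0" + "1"
= binarize(1) + "0" + "0" + "1" + "0" + "1"
= "1" + "0" + "0" + "1" + "0" + "1"
= "100101"


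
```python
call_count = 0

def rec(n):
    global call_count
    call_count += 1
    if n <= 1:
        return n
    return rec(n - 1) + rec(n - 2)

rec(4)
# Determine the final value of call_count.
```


rec(4) calls rec(3) and rec(2); each non-base call branches into two more.
Let C(k) = total number of calls made by rec(k), including the call to rec(k) itself.
Base cases: C(0) = 1, C(1) = 1
Recurrence: C(k) = 1 + C(k-1) + C(k-2)
  C(2) = 1 + C(1) + C(0) = 1 + 1 + 1 = 3
  C(3) = 1 + C(2) + C(1) = 1 + 3 + 1 = 5
  C(4) = 1 + C(3) + C(2) = 1 + 5 + 3 = 9
Total calls = C(4) = 9


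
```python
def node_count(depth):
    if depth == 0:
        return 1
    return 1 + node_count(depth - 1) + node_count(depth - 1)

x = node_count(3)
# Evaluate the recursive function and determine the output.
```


node_count(3)
= 1 + node_count(2) + node_count(2)
= 1 + 2 * node_count(2)
node_count(k) = 2^(k+1) - 1
node_count(0) = 1
node_count(1) = 3
node_count(2) = 7
node_count(3) = 15
node_count(3) = 2^4 - 1 = 15


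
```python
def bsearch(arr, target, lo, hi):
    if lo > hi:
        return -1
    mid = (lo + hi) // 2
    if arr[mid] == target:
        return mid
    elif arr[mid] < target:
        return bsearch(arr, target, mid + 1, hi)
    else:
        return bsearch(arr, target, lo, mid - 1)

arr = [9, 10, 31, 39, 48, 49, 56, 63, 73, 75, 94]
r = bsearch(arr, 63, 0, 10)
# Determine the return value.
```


bsearch(arr, 63, 0, 10)
lo=0, hi=10, mid=5, arr[mid]=49
49 < 63, search right half
lo=6, hi=10, mid=8, arr[mid]=73
73 > 63, search left half
lo=6, hi=7, mid=6, arr[mid]=56
56 < 63, search right half
lo=7, hi=7, mid=7, arr[mid]=63
arr[7] == 63, found at index 7
= 7


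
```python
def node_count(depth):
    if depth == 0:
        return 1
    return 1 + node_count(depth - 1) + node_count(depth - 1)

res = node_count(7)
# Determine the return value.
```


node_count(7)
= 1 + node_count(6) + node_count(6)
= 1 + 2 * node_count(6)
node_count(k) = 2^(k+1) - 1
node_count(0) = 1
node_count(1) = 3
node_count(2) = 7
node_count(3) = 15
node_count(4) = 31
node_count(7) = 2^8 - 1 = 255


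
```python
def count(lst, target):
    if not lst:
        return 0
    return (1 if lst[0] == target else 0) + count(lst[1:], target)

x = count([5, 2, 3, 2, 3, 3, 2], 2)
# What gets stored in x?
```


count([5, 2, 3, 2, 3, 3, 2], 2)
lst[0]=5 != 2: 0 + count([2, 3, 2, 3, 3, 2], 2)
lst[0]=2 == 2: 1 + count([3, 2, 3, 3, 2], 2)
lst[0]=3 != 2: 0 + count([2, 3, 3, 2], 2)
lst[0]=2 == 2: 1 + count([3, 3, 2], 2)
lst[0]=3 != 2: 0 + count([3, 2], 2)
lst[0]=3 != 2: 0 + count([2], 2)
lst[0]=2 == 2: 1 + count([], 2)
= 3


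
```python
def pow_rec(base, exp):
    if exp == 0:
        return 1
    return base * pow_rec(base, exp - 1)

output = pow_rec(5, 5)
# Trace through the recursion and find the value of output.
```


pow_rec(5, 5)
= 5 * pow_rec(5, 4)
= 5 * 5 * pow_rec(5, 3)
= 5 * 5 * 5 * pow_rec(5, 2)
= 5 * 5 * 5 * 5 * pow_rec(5, 1)
= 5 * 5 * 5 * 5 * 5 * pow_rec(5, 0)
= 5 * 5 * 5 * 5 * 5 * 1
= 3125


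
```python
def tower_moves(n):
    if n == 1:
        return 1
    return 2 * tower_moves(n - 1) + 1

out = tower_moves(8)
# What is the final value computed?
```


tower_moves(8)
= 2 * tower_moves(7) + 1
= 2 * (2 * tower_moves(6) + 1) + 1
= 2 * (2 * (2 * tower_moves(5) + 1) + 1) + 1
= 2 * (2 * (2 * (2 * tower_moves(4) + 1) + 1) + 1) + 1
= 2 * (2 * (2 * (2 * (2 * tower_moves(3) + 1) + 1) + 1) + 1) + 1
= 2 * (2 * (2 * (2 * (2 * (2 * tower_moves(2) + 1) + 1) + 1) + 1) + 1) + 1
= 2 * (2 * (2 * (2 * (2 * (2 * (2 * tower_moves(1) + 1) + 1) + 1) + 1) + 1) + 1) + 1
Now compute bottom-up:
tower_moves(1) = 1
tower_moves(2) = 2 * 1 + 1 = 3
tower_moves(3) = 2 * 3 + 1 = 7
tower_moves(4) = 2 * 7 + 1 = 15
tower_moves(5) = 2 * 15 + 1 = 31
tower_moves(6) = 2 * 31 + 1 = 63
tower_moves(7) = 2 * 63 + 1 = 127
tower_moves(8) = 2 * 127 + 1 = 255
= 255


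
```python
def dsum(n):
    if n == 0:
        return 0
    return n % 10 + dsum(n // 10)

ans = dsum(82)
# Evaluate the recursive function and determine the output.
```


dsum(82)
= 2 + dsum(8)
= 2 + 8 + dsum(0)
= 2 + 8 + 0
= 10


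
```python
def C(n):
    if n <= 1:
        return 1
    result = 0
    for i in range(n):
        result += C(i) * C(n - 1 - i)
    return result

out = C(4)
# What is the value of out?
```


C(4)
= sum of C(i) * C(4-1-i) for i in 0..3
First compute sub-values bottom-up:
  C(0) = 1, C(1) = 1
  C(2) = 1*1 + 1*1 = 2
  C(3) = 1*2 + 1*1 + 2*1 = 5
Now C(4):
  C(0)*C(3) = 1*5 = 5
  C(1)*C(2) = 1*2 = 2
  C(2)*C(1) = 2*1 = 2
  C(3)*C(0) = 5*1 = 5
= 5 + 2 + 2 + 5
= 14


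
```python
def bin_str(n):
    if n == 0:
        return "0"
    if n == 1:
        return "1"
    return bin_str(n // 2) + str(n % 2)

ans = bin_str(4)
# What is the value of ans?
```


bin_str(4)
= bin_str(2) + "0"
= bin_str(1) + "0" + "0"
= "1" + "0" + "0"
= "100"


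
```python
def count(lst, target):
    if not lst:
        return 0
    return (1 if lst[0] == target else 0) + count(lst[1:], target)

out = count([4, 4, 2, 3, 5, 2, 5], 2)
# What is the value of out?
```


count([4, 4, 2, 3, 5, 2, 5], 2)
lst[0]=4 != 2: 0 + count([4, 2, 3, 5, 2, 5], 2)
lst[0]=4 != 2: 0 + count([2, 3, 5, 2, 5], 2)
lst[0]=2 == 2: 1 + count([3, 5, 2, 5], 2)
lst[0]=3 != 2: 0 + count([5, 2, 5], 2)
lst[0]=5 != 2: 0 + count([2, 5], 2)
lst[0]=2 == 2: 1 + count([5], 2)
lst[0]=5 != 2: 0 + count([], 2)
= 2


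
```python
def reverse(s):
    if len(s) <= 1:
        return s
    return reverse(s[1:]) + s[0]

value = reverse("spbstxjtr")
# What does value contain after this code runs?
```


reverse("spbstxjtr")
= reverse("pbstxjtr") + "s"
= reverse("bstxjtr") + "p" + "s"
= reverse("stxjtr") + "b" + "p" + "s"
= reverse("txjtr") + "s" + "b" + "p" + "s"
= reverse("xjtr") + "t" + "s" + "b" + "p" + "s"
= reverse("jtr") + "x" + "t" + "s" + "b" + "p" + "s"
= reverse("tr") + "j" + "x" + "t" + "s" + "b" + "p" + "s"
= reverse("r") + "t" + "j" + "x" + "t" + "s" + "b" + "p" + "s"
= "r" + "t" + "j" + "x" + "t" + "s" + "b" + "p" + "s"
= "rtjxtsbps"


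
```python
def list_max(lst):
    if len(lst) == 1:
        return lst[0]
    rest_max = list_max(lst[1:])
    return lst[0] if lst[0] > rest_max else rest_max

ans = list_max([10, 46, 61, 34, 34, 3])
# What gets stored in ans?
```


list_max([10, 46, 61, 34, 34, 3])
= compare 10 with list_max([46, 61, 34, 34, 3])
= compare 46 with list_max([61, 34, 34, 3])
= compare 61 with list_max([34, 34, 3])
= compare 34 with list_max([34, 3])
= compare 34 with list_max([3])
Base: list_max([3]) = 3
compare 34 with 3: max = 34
compare 34 with 34: max = 34
compare 61 with 34: max = 61
compare 46 with 61: max = 61
compare 10 with 61: max = 61
= 61


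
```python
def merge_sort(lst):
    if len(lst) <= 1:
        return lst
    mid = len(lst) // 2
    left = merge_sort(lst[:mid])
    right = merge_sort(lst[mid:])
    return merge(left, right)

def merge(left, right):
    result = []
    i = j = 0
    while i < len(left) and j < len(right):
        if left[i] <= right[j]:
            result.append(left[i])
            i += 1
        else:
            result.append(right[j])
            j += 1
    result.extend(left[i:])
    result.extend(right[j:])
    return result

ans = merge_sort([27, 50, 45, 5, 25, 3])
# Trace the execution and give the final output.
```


merge_sort([27, 50, 45, 5, 25, 3])
Split into [27, 50, 45] and [5, 25, 3]
Left sorted: [27, 45, 50]
Right sorted: [3, 5, 25]
Merge [27, 45, 50] and [3, 5, 25]
= [3, 5, 25, 27, 45, 50]


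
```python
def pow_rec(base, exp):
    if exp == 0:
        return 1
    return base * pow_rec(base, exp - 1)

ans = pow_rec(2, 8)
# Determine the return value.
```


pow_rec(2, 8)
= 2 * pow_rec(2, 7)
= 2 * 2 * pow_rec(2, 6)
= 2 * 2 * 2 * pow_rec(2, 5)
= 2 * 2 * 2 * 2 * pow_rec(2, 4)
= 2 * 2 * 2 * 2 * 2 * pow_rec(2, 3)
= 2 * 2 * 2 * 2 * 2 * 2 * pow_rec(2, 2)
= 2 * 2 * 2 * 2 * 2 * 2 * 2 * pow_rec(2, 1)
= 2 * 2 * 2 * 2 * 2 * 2 * 2 * 2 * pow_rec(2, 0)
= 2 * 2 * 2 * 2 * 2 * 2 * 2 * 2 * 1
= 256


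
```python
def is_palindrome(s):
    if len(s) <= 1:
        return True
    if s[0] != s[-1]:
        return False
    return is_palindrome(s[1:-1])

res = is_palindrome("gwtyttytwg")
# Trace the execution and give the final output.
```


is_palindrome("gwtyttytwg")
"gwtyttytwg": s[0]='g' == s[-1]='g' -> is_palindrome("wtyttytw")
"wtyttytw": s[0]='w' == s[-1]='w' -> is_palindrome("tyttyt")
"tyttyt": s[0]='t' == s[-1]='t' -> is_palindrome("ytty")
"ytty": s[0]='y' == s[-1]='y' -> is_palindrome("tt")
"tt": s[0]='t' == s[-1]='t' -> is_palindrome("")
"": len <= 1 -> True
= True


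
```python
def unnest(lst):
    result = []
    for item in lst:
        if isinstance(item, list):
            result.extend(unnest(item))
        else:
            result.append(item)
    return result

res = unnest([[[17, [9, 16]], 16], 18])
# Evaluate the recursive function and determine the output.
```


unnest([[[17, [9, 16]], 16], 18])
Processing each element:
  [[17, [9, 16]], 16] is a list -> unnest recursively -> [17, 9, 16, 16]
  18 is not a list -> append 18
= [17, 9, 16, 16, 18]


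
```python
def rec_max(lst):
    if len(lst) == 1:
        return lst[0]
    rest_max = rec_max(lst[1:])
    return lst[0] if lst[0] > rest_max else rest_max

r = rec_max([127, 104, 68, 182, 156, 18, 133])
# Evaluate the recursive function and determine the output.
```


rec_max([127, 104, 68, 182, 156, 18, 133])
= compare 127 with rec_max([104, 68, 182, 156, 18, 133])
= compare 104 with rec_max([68, 182, 156, 18, 133])
= compare 68 with rec_max([182, 156, 18, 133])
= compare 182 with rec_max([156, 18, 133])
= compare 156 with rec_max([18, 133])
= compare 18 with rec_max([133])
Base: rec_max([133]) = 133
compare 18 with 133: max = 133
compare 156 with 133: max = 156
compare 182 with 156: max = 182
compare 68 with 182: max = 182
compare 104 with 182: max = 182
compare 127 with 182: max = 182
= 182


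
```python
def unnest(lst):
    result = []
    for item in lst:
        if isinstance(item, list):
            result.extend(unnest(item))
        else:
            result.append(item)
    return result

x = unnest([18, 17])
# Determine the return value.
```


unnest([18, 17])
Processing each element:
  18 is not a list -> append 18
  17 is not a list -> append 17
= [18, 17]


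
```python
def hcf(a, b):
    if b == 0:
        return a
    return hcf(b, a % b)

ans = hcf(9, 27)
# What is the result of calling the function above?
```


hcf(9, 27)
= hcf(27, 9 % 27) = hcf(27, 9)
= hcf(9, 27 % 9) = hcf(9, 0)
b == 0, return a = 9


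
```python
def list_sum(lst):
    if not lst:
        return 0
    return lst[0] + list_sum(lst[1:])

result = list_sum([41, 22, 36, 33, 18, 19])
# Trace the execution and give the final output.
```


list_sum([41, 22, 36, 33, 18, 19])
= 41 + list_sum([22, 36, 33, 18, 19])
= 41 + 22 + list_sum([36, 33, 18, 19])
= 41 + 22 + 36 + list_sum([33, 18, 19])
= 41 + 22 + 36 + 33 + list_sum([18, 19])
= 41 + 22 + 36 + 33 + 18 + list_sum([19])
= 41 + 22 + 36 + 33 + 18 + 19 + list_sum([])
= 41 + 22 + 36 + 33 + 18 + 19 + 0
= 169


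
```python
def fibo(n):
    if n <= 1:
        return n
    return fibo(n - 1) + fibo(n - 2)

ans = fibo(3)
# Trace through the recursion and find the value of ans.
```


fibo(3)
= fibo(2) + fibo(1)
Computing bottom-up: fibo(0)=0, fibo(1)=1, fibo(2)=1, fibo(3)=2
= 2


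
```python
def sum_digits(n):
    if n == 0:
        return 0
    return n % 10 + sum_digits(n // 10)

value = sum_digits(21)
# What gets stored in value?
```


sum_digits(21)
= 1 + sum_digits(2)
= 1 + 2 + sum_digits(0)
= 1 + 2 + 0
= 3


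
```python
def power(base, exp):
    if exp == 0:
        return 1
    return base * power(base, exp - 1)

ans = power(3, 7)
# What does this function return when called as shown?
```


power(3, 7)
= 3 * power(3, 6)
= 3 * 3 * power(3, 5)
= 3 * 3 * 3 * power(3, 4)
= 3 * 3 * 3 * 3 * power(3, 3)
= 3 * 3 * 3 * 3 * 3 * power(3, 2)
= 3 * 3 * 3 * 3 * 3 * 3 * power(3, 1)
= 3 * 3 * 3 * 3 * 3 * 3 * 3 * power(3, 0)
= 3 * 3 * 3 * 3 * 3 * 3 * 3 * 1
= 2187
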